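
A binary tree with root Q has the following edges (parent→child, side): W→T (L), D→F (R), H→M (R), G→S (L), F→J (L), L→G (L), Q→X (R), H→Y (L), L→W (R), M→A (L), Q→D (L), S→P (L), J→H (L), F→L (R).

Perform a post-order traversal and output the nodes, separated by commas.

Y, A, M, H, J, P, S, G, T, W, L, F, D, X, Q

Post-order visits the left subtree, then the right subtree, then the node.
At Q: go left to D.
  At D: no left child.
  At D: go right to F.
    At F: go left to J.
      At J: go left to H.
        At H: go left to Y.
          Y is a leaf — visit Y.
        At H: go right to M.
          At M: go left to A.
            A is a leaf — visit A.
          At M: no right child.
          Visit M.
        Visit H.
      At J: no right child.
      Visit J.
    At F: go right to L.
      At L: go left to G.
        At G: go left to S.
          At S: go left to P.
            P is a leaf — visit P.
          At S: no right child.
          Visit S.
        At G: no right child.
        Visit G.
      At L: go right to W.
        At W: go left to T.
          T is a leaf — visit T.
        At W: no right child.
        Visit W.
      Visit L.
    Visit F.
  Visit D.
At Q: go right to X.
  X is a leaf — visit X.
Visit Q.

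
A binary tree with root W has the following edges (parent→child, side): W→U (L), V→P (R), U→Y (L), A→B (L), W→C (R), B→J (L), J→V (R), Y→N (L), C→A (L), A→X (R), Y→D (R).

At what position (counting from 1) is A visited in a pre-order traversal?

Pre-order visits the node, then its left subtree, then its right subtree.
Visit W.
At W: go left to U.
  Visit U.
  At U: go left to Y.
    Visit Y.
    At Y: go left to N.
      N is a leaf — visit N.
    At Y: go right to D.
      D is a leaf — visit D.
  At U: no right child.
At W: go right to C.
  Visit C.
  At C: go left to A.
    Visit A.
    At A: go left to B.
      Visit B.
      At B: go left to J.
        Visit J.
        At J: no left child.
        At J: go right to V.
          Visit V.
          At V: no left child.
          At V: go right to P.
            P is a leaf — visit P.
      At B: no right child.
    At A: go right to X.
      X is a leaf — visit X.
  At C: no right child.
Full pre-order sequence: W, U, Y, N, D, C, A, B, J, V, P, X.

7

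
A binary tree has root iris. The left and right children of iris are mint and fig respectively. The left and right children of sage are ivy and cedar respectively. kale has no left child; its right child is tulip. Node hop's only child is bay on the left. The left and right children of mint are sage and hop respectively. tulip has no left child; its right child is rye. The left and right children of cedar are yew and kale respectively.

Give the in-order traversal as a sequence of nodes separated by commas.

ivy, sage, yew, cedar, kale, tulip, rye, mint, bay, hop, iris, fig

In-order visits the left subtree, then the node, then the right subtree.
At iris: go left to mint.
  At mint: go left to sage.
    At sage: go left to ivy.
      ivy is a leaf — visit ivy.
    Visit sage.
    At sage: go right to cedar.
      At cedar: go left to yew.
        yew is a leaf — visit yew.
      Visit cedar.
      At cedar: go right to kale.
        At kale: no left child.
        Visit kale.
        At kale: go right to tulip.
          At tulip: no left child.
          Visit tulip.
          At tulip: go right to rye.
            rye is a leaf — visit rye.
  Visit mint.
  At mint: go right to hop.
    At hop: go left to bay.
      bay is a leaf — visit bay.
    Visit hop.
    At hop: no right child.
Visit iris.
At iris: go right to fig.
  fig is a leaf — visit fig.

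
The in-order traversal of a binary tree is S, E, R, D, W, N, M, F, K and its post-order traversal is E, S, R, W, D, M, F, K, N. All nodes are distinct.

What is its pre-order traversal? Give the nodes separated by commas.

N, D, R, S, E, W, K, F, M

The last element of post-order is the root; it splits in-order into left and right subtrees.
Root N: left subtree has 5 nodes {S, E, R, D, W}, right has 3 {M, F, K}.
  Root D: left subtree has 3 nodes {S, E, R}, right has 1 {W}.
    Root R: left subtree has 2 nodes {S, E}, right has 0 { }.
      Root S: left subtree has 0 nodes { }, right has 1 {E}.
  Root K: left subtree has 2 nodes {M, F}, right has 0 { }.
    Root F: left subtree has 1 node {M}, right has 0 { }.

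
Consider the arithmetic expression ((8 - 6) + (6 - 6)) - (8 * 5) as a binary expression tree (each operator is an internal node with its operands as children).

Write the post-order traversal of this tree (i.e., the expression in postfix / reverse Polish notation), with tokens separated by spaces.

8 6 - 6 6 - + 8 5 * -

Post-order on an expression tree gives postfix notation: for each operator, emit left operand, right operand, then the operator.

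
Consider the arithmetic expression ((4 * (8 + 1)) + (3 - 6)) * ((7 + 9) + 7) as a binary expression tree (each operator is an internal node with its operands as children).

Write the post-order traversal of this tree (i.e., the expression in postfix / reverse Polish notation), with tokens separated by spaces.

Post-order on an expression tree gives postfix notation: for each operator, emit left operand, right operand, then the operator.

4 8 1 + * 3 6 - + 7 9 + 7 + *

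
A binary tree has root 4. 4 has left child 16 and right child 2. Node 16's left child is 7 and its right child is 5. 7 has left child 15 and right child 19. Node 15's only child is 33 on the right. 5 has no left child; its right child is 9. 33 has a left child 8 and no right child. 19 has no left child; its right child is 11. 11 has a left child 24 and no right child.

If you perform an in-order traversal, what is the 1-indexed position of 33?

3

In-order visits the left subtree, then the node, then the right subtree.
At 4: go left to 16.
  At 16: go left to 7.
    At 7: go left to 15.
      At 15: no left child.
      Visit 15.
      At 15: go right to 33.
        At 33: go left to 8.
          8 is a leaf — visit 8.
        Visit 33.
        At 33: no right child.
    Visit 7.
    At 7: go right to 19.
      At 19: no left child.
      Visit 19.
      At 19: go right to 11.
        At 11: go left to 24.
          24 is a leaf — visit 24.
        Visit 11.
        At 11: no right child.
  Visit 16.
  At 16: go right to 5.
    At 5: no left child.
    Visit 5.
    At 5: go right to 9.
      9 is a leaf — visit 9.
Visit 4.
At 4: go right to 2.
  2 is a leaf — visit 2.
Full in-order sequence: 15, 8, 33, 7, 19, 24, 11, 16, 5, 9, 4, 2.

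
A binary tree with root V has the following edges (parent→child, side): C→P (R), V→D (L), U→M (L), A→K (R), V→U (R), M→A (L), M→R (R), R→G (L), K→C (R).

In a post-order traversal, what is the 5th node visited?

A

Post-order visits the left subtree, then the right subtree, then the node.
At V: go left to D.
  D is a leaf — visit D.
At V: go right to U.
  At U: go left to M.
    At M: go left to A.
      At A: no left child.
      At A: go right to K.
        At K: no left child.
        At K: go right to C.
          At C: no left child.
          At C: go right to P.
            P is a leaf — visit P.
          Visit C.
        Visit K.
      Visit A.
    At M: go right to R.
      At R: go left to G.
        G is a leaf — visit G.
      At R: no right child.
      Visit R.
    Visit M.
  At U: no right child.
  Visit U.
Visit V.
Full post-order sequence: D, P, C, K, A, G, R, M, U, V.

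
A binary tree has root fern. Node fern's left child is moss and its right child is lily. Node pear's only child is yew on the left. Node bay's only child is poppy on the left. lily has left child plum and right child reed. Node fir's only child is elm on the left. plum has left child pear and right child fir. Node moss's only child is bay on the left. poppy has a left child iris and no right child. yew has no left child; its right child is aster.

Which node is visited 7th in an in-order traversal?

aster

In-order visits the left subtree, then the node, then the right subtree.
At fern: go left to moss.
  At moss: go left to bay.
    At bay: go left to poppy.
      At poppy: go left to iris.
        iris is a leaf — visit iris.
      Visit poppy.
      At poppy: no right child.
    Visit bay.
    At bay: no right child.
  Visit moss.
  At moss: no right child.
Visit fern.
At fern: go right to lily.
  At lily: go left to plum.
    At plum: go left to pear.
      At pear: go left to yew.
        At yew: no left child.
        Visit yew.
        At yew: go right to aster.
          aster is a leaf — visit aster.
      Visit pear.
      At pear: no right child.
    Visit plum.
    At plum: go right to fir.
      At fir: go left to elm.
        elm is a leaf — visit elm.
      Visit fir.
      At fir: no right child.
  Visit lily.
  At lily: go right to reed.
    reed is a leaf — visit reed.
Full in-order sequence: iris, poppy, bay, moss, fern, yew, aster, pear, plum, elm, fir, lily, reed.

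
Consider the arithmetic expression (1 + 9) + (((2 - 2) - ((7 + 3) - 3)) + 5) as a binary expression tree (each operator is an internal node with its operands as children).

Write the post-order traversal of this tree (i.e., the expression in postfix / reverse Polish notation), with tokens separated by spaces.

Post-order on an expression tree gives postfix notation: for each operator, emit left operand, right operand, then the operator.

1 9 + 2 2 - 7 3 + 3 - - 5 + +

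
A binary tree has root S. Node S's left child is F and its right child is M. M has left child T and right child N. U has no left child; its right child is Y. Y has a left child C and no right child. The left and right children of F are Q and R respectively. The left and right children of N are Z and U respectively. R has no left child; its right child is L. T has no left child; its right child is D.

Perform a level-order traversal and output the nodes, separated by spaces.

S F M Q R T N L D Z U Y C

Level-order visits nodes level by level from the root, left to right within each level.
Level 0: S
Level 1: F, M
Level 2: Q, R, T, N
Level 3: L, D, Z, U
Level 4: Y
Level 5: C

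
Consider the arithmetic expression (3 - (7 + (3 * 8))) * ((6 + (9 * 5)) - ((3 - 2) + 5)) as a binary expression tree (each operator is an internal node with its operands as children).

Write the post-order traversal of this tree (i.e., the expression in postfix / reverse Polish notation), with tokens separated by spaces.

Post-order on an expression tree gives postfix notation: for each operator, emit left operand, right operand, then the operator.

3 7 3 8 * + - 6 9 5 * + 3 2 - 5 + - *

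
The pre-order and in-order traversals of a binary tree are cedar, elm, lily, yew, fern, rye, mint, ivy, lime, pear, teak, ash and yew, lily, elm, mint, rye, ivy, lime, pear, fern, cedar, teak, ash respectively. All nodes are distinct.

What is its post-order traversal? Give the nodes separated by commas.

The first element of pre-order is the root; it splits in-order into left and right subtrees.
Root cedar: left subtree has 9 nodes {yew, lily, elm, mint, rye, ivy, lime, pear, fern}, right has 2 {teak, ash}.
  Root elm: left subtree has 2 nodes {yew, lily}, right has 6 {mint, rye, ivy, lime, pear, fern}.
    Root lily: left subtree has 1 node {yew}, right has 0 { }.
    Root fern: left subtree has 5 nodes {mint, rye, ivy, lime, pear}, right has 0 { }.
      Root rye: left subtree has 1 node {mint}, right has 3 {ivy, lime, pear}.
        Root ivy: left subtree has 0 nodes { }, right has 2 {lime, pear}.
          Root lime: left subtree has 0 nodes { }, right has 1 {pear}.
  Root teak: left subtree has 0 nodes { }, right has 1 {ash}.

yew, lily, mint, pear, lime, ivy, rye, fern, elm, ash, teak, cedar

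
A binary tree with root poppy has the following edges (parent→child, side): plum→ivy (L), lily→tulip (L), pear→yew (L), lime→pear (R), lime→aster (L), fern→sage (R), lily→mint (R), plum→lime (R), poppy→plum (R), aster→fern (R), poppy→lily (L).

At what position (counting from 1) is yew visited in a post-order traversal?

8

Post-order visits the left subtree, then the right subtree, then the node.
At poppy: go left to lily.
  At lily: go left to tulip.
    tulip is a leaf — visit tulip.
  At lily: go right to mint.
    mint is a leaf — visit mint.
  Visit lily.
At poppy: go right to plum.
  At plum: go left to ivy.
    ivy is a leaf — visit ivy.
  At plum: go right to lime.
    At lime: go left to aster.
      At aster: no left child.
      At aster: go right to fern.
        At fern: no left child.
        At fern: go right to sage.
          sage is a leaf — visit sage.
        Visit fern.
      Visit aster.
    At lime: go right to pear.
      At pear: go left to yew.
        yew is a leaf — visit yew.
      At pear: no right child.
      Visit pear.
    Visit lime.
  Visit plum.
Visit poppy.
Full post-order sequence: tulip, mint, lily, ivy, sage, fern, aster, yew, pear, lime, plum, poppy.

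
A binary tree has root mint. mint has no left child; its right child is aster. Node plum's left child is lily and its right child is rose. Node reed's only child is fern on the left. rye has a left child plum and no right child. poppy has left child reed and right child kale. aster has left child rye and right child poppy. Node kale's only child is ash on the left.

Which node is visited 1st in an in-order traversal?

mint

In-order visits the left subtree, then the node, then the right subtree.
At mint: no left child.
Visit mint.
At mint: go right to aster.
  At aster: go left to rye.
    At rye: go left to plum.
      At plum: go left to lily.
        lily is a leaf — visit lily.
      Visit plum.
      At plum: go right to rose.
        rose is a leaf — visit rose.
    Visit rye.
    At rye: no right child.
  Visit aster.
  At aster: go right to poppy.
    At poppy: go left to reed.
      At reed: go left to fern.
        fern is a leaf — visit fern.
      Visit reed.
      At reed: no right child.
    Visit poppy.
    At poppy: go right to kale.
      At kale: go left to ash.
        ash is a leaf — visit ash.
      Visit kale.
      At kale: no right child.
Full in-order sequence: mint, lily, plum, rose, rye, aster, fern, reed, poppy, ash, kale.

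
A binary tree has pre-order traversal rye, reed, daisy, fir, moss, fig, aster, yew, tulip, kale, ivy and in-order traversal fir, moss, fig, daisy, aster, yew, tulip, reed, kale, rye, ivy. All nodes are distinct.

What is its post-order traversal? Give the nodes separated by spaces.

The first element of pre-order is the root; it splits in-order into left and right subtrees.
Root rye: left subtree has 9 nodes {fir, moss, fig, daisy, aster, yew, tulip, reed, kale}, right has 1 {ivy}.
  Root reed: left subtree has 7 nodes {fir, moss, fig, daisy, aster, yew, tulip}, right has 1 {kale}.
    Root daisy: left subtree has 3 nodes {fir, moss, fig}, right has 3 {aster, yew, tulip}.
      Root fir: left subtree has 0 nodes { }, right has 2 {moss, fig}.
        Root moss: left subtree has 0 nodes { }, right has 1 {fig}.
      Root aster: left subtree has 0 nodes { }, right has 2 {yew, tulip}.
        Root yew: left subtree has 0 nodes { }, right has 1 {tulip}.

fig moss fir tulip yew aster daisy kale reed ivy rye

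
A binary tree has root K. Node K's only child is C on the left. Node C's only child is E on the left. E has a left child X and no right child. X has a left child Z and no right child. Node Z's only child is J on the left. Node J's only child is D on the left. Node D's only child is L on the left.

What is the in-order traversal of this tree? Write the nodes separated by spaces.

L D J Z X E C K

In-order visits the left subtree, then the node, then the right subtree.
At K: go left to C.
  At C: go left to E.
    At E: go left to X.
      At X: go left to Z.
        At Z: go left to J.
          At J: go left to D.
            At D: go left to L.
              L is a leaf — visit L.
            Visit D.
            At D: no right child.
          Visit J.
          At J: no right child.
        Visit Z.
        At Z: no right child.
      Visit X.
      At X: no right child.
    Visit E.
    At E: no right child.
  Visit C.
  At C: no right child.
Visit K.
At K: no right child.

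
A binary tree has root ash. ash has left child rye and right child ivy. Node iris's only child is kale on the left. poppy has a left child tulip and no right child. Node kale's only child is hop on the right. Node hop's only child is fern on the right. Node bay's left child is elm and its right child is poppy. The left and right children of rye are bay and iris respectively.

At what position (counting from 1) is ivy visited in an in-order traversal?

11

In-order visits the left subtree, then the node, then the right subtree.
At ash: go left to rye.
  At rye: go left to bay.
    At bay: go left to elm.
      elm is a leaf — visit elm.
    Visit bay.
    At bay: go right to poppy.
      At poppy: go left to tulip.
        tulip is a leaf — visit tulip.
      Visit poppy.
      At poppy: no right child.
  Visit rye.
  At rye: go right to iris.
    At iris: go left to kale.
      At kale: no left child.
      Visit kale.
      At kale: go right to hop.
        At hop: no left child.
        Visit hop.
        At hop: go right to fern.
          fern is a leaf — visit fern.
    Visit iris.
    At iris: no right child.
Visit ash.
At ash: go right to ivy.
  ivy is a leaf — visit ivy.
Full in-order sequence: elm, bay, tulip, poppy, rye, kale, hop, fern, iris, ash, ivy.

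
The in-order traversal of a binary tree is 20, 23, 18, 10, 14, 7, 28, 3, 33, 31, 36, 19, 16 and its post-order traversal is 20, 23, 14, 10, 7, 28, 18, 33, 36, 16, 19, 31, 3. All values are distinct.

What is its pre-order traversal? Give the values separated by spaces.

The last element of post-order is the root; it splits in-order into left and right subtrees.
Root 3: left subtree has 7 nodes {20, 23, 18, 10, 14, 7, 28}, right has 5 {33, 31, 36, 19, 16}.
  Root 18: left subtree has 2 nodes {20, 23}, right has 4 {10, 14, 7, 28}.
    Root 23: left subtree has 1 node {20}, right has 0 { }.
    Root 28: left subtree has 3 nodes {10, 14, 7}, right has 0 { }.
      Root 7: left subtree has 2 nodes {10, 14}, right has 0 { }.
        Root 10: left subtree has 0 nodes { }, right has 1 {14}.
  Root 31: left subtree has 1 node {33}, right has 3 {36, 19, 16}.
    Root 19: left subtree has 1 node {36}, right has 1 {16}.

3 18 23 20 28 7 10 14 31 33 19 36 16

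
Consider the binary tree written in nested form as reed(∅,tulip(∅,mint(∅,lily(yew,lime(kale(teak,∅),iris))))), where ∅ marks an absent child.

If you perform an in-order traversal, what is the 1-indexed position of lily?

In-order visits the left subtree, then the node, then the right subtree.
At reed: no left child.
Visit reed.
At reed: go right to tulip.
  At tulip: no left child.
  Visit tulip.
  At tulip: go right to mint.
    At mint: no left child.
    Visit mint.
    At mint: go right to lily.
      At lily: go left to yew.
        yew is a leaf — visit yew.
      Visit lily.
      At lily: go right to lime.
        At lime: go left to kale.
          At kale: go left to teak.
            teak is a leaf — visit teak.
          Visit kale.
          At kale: no right child.
        Visit lime.
        At lime: go right to iris.
          iris is a leaf — visit iris.
Full in-order sequence: reed, tulip, mint, yew, lily, teak, kale, lime, iris.

5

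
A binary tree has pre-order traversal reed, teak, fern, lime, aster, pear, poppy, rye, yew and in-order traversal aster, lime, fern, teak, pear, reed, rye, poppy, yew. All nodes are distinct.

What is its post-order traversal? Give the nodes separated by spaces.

The first element of pre-order is the root; it splits in-order into left and right subtrees.
Root reed: left subtree has 5 nodes {aster, lime, fern, teak, pear}, right has 3 {rye, poppy, yew}.
  Root teak: left subtree has 3 nodes {aster, lime, fern}, right has 1 {pear}.
    Root fern: left subtree has 2 nodes {aster, lime}, right has 0 { }.
      Root lime: left subtree has 1 node {aster}, right has 0 { }.
  Root poppy: left subtree has 1 node {rye}, right has 1 {yew}.

aster lime fern pear teak rye yew poppy reed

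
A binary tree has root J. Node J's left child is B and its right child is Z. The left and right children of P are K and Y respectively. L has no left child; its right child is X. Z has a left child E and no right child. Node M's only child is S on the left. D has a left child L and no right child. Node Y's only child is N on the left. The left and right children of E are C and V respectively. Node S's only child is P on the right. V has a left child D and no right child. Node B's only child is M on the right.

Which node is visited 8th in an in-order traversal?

J

In-order visits the left subtree, then the node, then the right subtree.
At J: go left to B.
  At B: no left child.
  Visit B.
  At B: go right to M.
    At M: go left to S.
      At S: no left child.
      Visit S.
      At S: go right to P.
        At P: go left to K.
          K is a leaf — visit K.
        Visit P.
        At P: go right to Y.
          At Y: go left to N.
            N is a leaf — visit N.
          Visit Y.
          At Y: no right child.
    Visit M.
    At M: no right child.
Visit J.
At J: go right to Z.
  At Z: go left to E.
    At E: go left to C.
      C is a leaf — visit C.
    Visit E.
    At E: go right to V.
      At V: go left to D.
        At D: go left to L.
          At L: no left child.
          Visit L.
          At L: go right to X.
            X is a leaf — visit X.
        Visit D.
        At D: no right child.
      Visit V.
      At V: no right child.
  Visit Z.
  At Z: no right child.
Full in-order sequence: B, S, K, P, N, Y, M, J, C, E, L, X, D, V, Z.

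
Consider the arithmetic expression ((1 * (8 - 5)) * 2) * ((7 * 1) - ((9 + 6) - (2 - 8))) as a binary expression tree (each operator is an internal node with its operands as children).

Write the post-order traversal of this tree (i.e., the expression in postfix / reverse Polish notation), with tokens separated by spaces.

Post-order on an expression tree gives postfix notation: for each operator, emit left operand, right operand, then the operator.

1 8 5 - * 2 * 7 1 * 9 6 + 2 8 - - - *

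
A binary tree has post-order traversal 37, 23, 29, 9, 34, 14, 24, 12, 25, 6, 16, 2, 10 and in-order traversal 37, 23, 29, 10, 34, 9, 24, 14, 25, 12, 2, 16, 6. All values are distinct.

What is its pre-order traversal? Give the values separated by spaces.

The last element of post-order is the root; it splits in-order into left and right subtrees.
Root 10: left subtree has 3 nodes {37, 23, 29}, right has 9 {34, 9, 24, 14, 25, 12, 2, 16, 6}.
  Root 29: left subtree has 2 nodes {37, 23}, right has 0 { }.
    Root 23: left subtree has 1 node {37}, right has 0 { }.
  Root 2: left subtree has 6 nodes {34, 9, 24, 14, 25, 12}, right has 2 {16, 6}.
    Root 25: left subtree has 4 nodes {34, 9, 24, 14}, right has 1 {12}.
      Root 24: left subtree has 2 nodes {34, 9}, right has 1 {14}.
        Root 34: left subtree has 0 nodes { }, right has 1 {9}.
    Root 16: left subtree has 0 nodes { }, right has 1 {6}.

10 29 23 37 2 25 24 34 9 14 12 16 6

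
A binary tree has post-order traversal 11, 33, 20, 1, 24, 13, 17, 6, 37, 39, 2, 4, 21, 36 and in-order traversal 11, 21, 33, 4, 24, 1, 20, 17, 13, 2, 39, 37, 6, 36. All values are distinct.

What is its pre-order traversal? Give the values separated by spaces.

36 21 11 4 33 2 17 24 1 20 13 39 37 6

The last element of post-order is the root; it splits in-order into left and right subtrees.
Root 36: left subtree has 13 nodes {11, 21, 33, 4, 24, 1, 20, 17, 13, 2, 39, 37, 6}, right has 0 { }.
  Root 21: left subtree has 1 node {11}, right has 11 {33, 4, 24, 1, 20, 17, 13, 2, 39, 37, 6}.
    Root 4: left subtree has 1 node {33}, right has 9 {24, 1, 20, 17, 13, 2, 39, 37, 6}.
      Root 2: left subtree has 5 nodes {24, 1, 20, 17, 13}, right has 3 {39, 37, 6}.
        Root 17: left subtree has 3 nodes {24, 1, 20}, right has 1 {13}.
          Root 24: left subtree has 0 nodes { }, right has 2 {1, 20}.
            Root 1: left subtree has 0 nodes { }, right has 1 {20}.
        Root 39: left subtree has 0 nodes { }, right has 2 {37, 6}.
          Root 37: left subtree has 0 nodes { }, right has 1 {6}.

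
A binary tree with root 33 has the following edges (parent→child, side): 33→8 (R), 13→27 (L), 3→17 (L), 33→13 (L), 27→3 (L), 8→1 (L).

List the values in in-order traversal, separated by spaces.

In-order visits the left subtree, then the node, then the right subtree.
At 33: go left to 13.
  At 13: go left to 27.
    At 27: go left to 3.
      At 3: go left to 17.
        17 is a leaf — visit 17.
      Visit 3.
      At 3: no right child.
    Visit 27.
    At 27: no right child.
  Visit 13.
  At 13: no right child.
Visit 33.
At 33: go right to 8.
  At 8: go left to 1.
    1 is a leaf — visit 1.
  Visit 8.
  At 8: no right child.

17 3 27 13 33 1 8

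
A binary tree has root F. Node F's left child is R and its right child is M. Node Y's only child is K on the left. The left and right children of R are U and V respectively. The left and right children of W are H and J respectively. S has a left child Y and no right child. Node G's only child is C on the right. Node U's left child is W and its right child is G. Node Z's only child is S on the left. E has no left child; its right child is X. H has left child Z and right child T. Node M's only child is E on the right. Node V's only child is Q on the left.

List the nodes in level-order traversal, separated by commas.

Level-order visits nodes level by level from the root, left to right within each level.
Level 0: F
Level 1: R, M
Level 2: U, V, E
Level 3: W, G, Q, X
Level 4: H, J, C
Level 5: Z, T
Level 6: S
Level 7: Y
Level 8: K

F, R, M, U, V, E, W, G, Q, X, H, J, C, Z, T, S, Y, K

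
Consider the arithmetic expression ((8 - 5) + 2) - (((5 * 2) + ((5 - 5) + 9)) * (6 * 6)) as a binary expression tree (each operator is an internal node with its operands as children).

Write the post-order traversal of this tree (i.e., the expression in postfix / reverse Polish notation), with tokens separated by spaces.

8 5 - 2 + 5 2 * 5 5 - 9 + + 6 6 * * -

Post-order on an expression tree gives postfix notation: for each operator, emit left operand, right operand, then the operator.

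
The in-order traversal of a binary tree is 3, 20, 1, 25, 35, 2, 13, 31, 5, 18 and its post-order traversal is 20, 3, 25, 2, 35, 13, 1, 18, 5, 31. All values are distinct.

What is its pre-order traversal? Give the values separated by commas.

The last element of post-order is the root; it splits in-order into left and right subtrees.
Root 31: left subtree has 7 nodes {3, 20, 1, 25, 35, 2, 13}, right has 2 {5, 18}.
  Root 1: left subtree has 2 nodes {3, 20}, right has 4 {25, 35, 2, 13}.
    Root 3: left subtree has 0 nodes { }, right has 1 {20}.
    Root 13: left subtree has 3 nodes {25, 35, 2}, right has 0 { }.
      Root 35: left subtree has 1 node {25}, right has 1 {2}.
  Root 5: left subtree has 0 nodes { }, right has 1 {18}.

31, 1, 3, 20, 13, 35, 25, 2, 5, 18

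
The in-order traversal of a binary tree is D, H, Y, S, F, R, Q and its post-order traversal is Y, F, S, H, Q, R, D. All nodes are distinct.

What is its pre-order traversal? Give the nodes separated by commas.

D, R, H, S, Y, F, Q

The last element of post-order is the root; it splits in-order into left and right subtrees.
Root D: left subtree has 0 nodes { }, right has 6 {H, Y, S, F, R, Q}.
  Root R: left subtree has 4 nodes {H, Y, S, F}, right has 1 {Q}.
    Root H: left subtree has 0 nodes { }, right has 3 {Y, S, F}.
      Root S: left subtree has 1 node {Y}, right has 1 {F}.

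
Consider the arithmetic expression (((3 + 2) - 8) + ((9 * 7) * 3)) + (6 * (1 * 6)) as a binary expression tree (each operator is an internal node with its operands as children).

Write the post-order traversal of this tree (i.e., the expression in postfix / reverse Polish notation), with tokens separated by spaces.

3 2 + 8 - 9 7 * 3 * + 6 1 6 * * +

Post-order on an expression tree gives postfix notation: for each operator, emit left operand, right operand, then the operator.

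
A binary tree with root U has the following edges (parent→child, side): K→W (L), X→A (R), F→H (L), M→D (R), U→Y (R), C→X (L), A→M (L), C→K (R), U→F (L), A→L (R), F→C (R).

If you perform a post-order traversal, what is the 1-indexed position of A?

Post-order visits the left subtree, then the right subtree, then the node.
At U: go left to F.
  At F: go left to H.
    H is a leaf — visit H.
  At F: go right to C.
    At C: go left to X.
      At X: no left child.
      At X: go right to A.
        At A: go left to M.
          At M: no left child.
          At M: go right to D.
            D is a leaf — visit D.
          Visit M.
        At A: go right to L.
          L is a leaf — visit L.
        Visit A.
      Visit X.
    At C: go right to K.
      At K: go left to W.
        W is a leaf — visit W.
      At K: no right child.
      Visit K.
    Visit C.
  Visit F.
At U: go right to Y.
  Y is a leaf — visit Y.
Visit U.
Full post-order sequence: H, D, M, L, A, X, W, K, C, F, Y, U.

5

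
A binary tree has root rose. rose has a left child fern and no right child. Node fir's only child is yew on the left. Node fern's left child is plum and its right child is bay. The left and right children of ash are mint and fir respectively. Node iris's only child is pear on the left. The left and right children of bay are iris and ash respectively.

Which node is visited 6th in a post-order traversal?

fir

Post-order visits the left subtree, then the right subtree, then the node.
At rose: go left to fern.
  At fern: go left to plum.
    plum is a leaf — visit plum.
  At fern: go right to bay.
    At bay: go left to iris.
      At iris: go left to pear.
        pear is a leaf — visit pear.
      At iris: no right child.
      Visit iris.
    At bay: go right to ash.
      At ash: go left to mint.
        mint is a leaf — visit mint.
      At ash: go right to fir.
        At fir: go left to yew.
          yew is a leaf — visit yew.
        At fir: no right child.
        Visit fir.
      Visit ash.
    Visit bay.
  Visit fern.
At rose: no right child.
Visit rose.
Full post-order sequence: plum, pear, iris, mint, yew, fir, ash, bay, fern, rose.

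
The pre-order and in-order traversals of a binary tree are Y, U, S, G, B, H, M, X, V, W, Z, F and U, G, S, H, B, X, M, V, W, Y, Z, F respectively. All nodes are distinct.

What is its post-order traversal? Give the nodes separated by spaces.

G H X W V M B S U F Z Y

The first element of pre-order is the root; it splits in-order into left and right subtrees.
Root Y: left subtree has 9 nodes {U, G, S, H, B, X, M, V, W}, right has 2 {Z, F}.
  Root U: left subtree has 0 nodes { }, right has 8 {G, S, H, B, X, M, V, W}.
    Root S: left subtree has 1 node {G}, right has 6 {H, B, X, M, V, W}.
      Root B: left subtree has 1 node {H}, right has 4 {X, M, V, W}.
        Root M: left subtree has 1 node {X}, right has 2 {V, W}.
          Root V: left subtree has 0 nodes { }, right has 1 {W}.
  Root Z: left subtree has 0 nodes { }, right has 1 {F}.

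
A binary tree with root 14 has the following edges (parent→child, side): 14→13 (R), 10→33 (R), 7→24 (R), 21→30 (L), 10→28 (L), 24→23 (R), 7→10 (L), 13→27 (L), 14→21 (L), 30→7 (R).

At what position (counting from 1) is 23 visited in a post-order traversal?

Post-order visits the left subtree, then the right subtree, then the node.
At 14: go left to 21.
  At 21: go left to 30.
    At 30: no left child.
    At 30: go right to 7.
      At 7: go left to 10.
        At 10: go left to 28.
          28 is a leaf — visit 28.
        At 10: go right to 33.
          33 is a leaf — visit 33.
        Visit 10.
      At 7: go right to 24.
        At 24: no left child.
        At 24: go right to 23.
          23 is a leaf — visit 23.
        Visit 24.
      Visit 7.
    Visit 30.
  At 21: no right child.
  Visit 21.
At 14: go right to 13.
  At 13: go left to 27.
    27 is a leaf — visit 27.
  At 13: no right child.
  Visit 13.
Visit 14.
Full post-order sequence: 28, 33, 10, 23, 24, 7, 30, 21, 27, 13, 14.

4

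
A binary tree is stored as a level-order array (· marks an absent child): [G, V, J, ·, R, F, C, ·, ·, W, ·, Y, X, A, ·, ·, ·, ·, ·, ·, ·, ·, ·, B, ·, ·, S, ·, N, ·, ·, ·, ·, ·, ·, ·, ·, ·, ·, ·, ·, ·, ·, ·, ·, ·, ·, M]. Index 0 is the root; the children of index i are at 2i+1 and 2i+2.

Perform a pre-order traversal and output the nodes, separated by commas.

Pre-order visits the node, then its left subtree, then its right subtree.
Visit G.
At G: go left to V.
  Visit V.
  At V: no left child.
  At V: go right to R.
    Visit R.
    At R: go left to W.
      W is a leaf — visit W.
    At R: no right child.
At G: go right to J.
  Visit J.
  At J: go left to F.
    Visit F.
    At F: go left to Y.
      Visit Y.
      At Y: go left to B.
        Visit B.
        At B: go left to M.
          M is a leaf — visit M.
        At B: no right child.
      At Y: no right child.
    At F: go right to X.
      Visit X.
      At X: no left child.
      At X: go right to S.
        S is a leaf — visit S.
  At J: go right to C.
    Visit C.
    At C: go left to A.
      Visit A.
      At A: no left child.
      At A: go right to N.
        N is a leaf — visit N.
    At C: no right child.

G, V, R, W, J, F, Y, B, M, X, S, C, A, N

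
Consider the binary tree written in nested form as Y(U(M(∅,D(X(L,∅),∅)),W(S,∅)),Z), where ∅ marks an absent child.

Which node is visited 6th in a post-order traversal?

W

Post-order visits the left subtree, then the right subtree, then the node.
At Y: go left to U.
  At U: go left to M.
    At M: no left child.
    At M: go right to D.
      At D: go left to X.
        At X: go left to L.
          L is a leaf — visit L.
        At X: no right child.
        Visit X.
      At D: no right child.
      Visit D.
    Visit M.
  At U: go right to W.
    At W: go left to S.
      S is a leaf — visit S.
    At W: no right child.
    Visit W.
  Visit U.
At Y: go right to Z.
  Z is a leaf — visit Z.
Visit Y.
Full post-order sequence: L, X, D, M, S, W, U, Z, Y.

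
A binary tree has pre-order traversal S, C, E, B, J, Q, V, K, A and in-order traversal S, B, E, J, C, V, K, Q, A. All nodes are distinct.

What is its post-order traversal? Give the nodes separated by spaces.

B J E K V A Q C S

The first element of pre-order is the root; it splits in-order into left and right subtrees.
Root S: left subtree has 0 nodes { }, right has 8 {B, E, J, C, V, K, Q, A}.
  Root C: left subtree has 3 nodes {B, E, J}, right has 4 {V, K, Q, A}.
    Root E: left subtree has 1 node {B}, right has 1 {J}.
    Root Q: left subtree has 2 nodes {V, K}, right has 1 {A}.
      Root V: left subtree has 0 nodes { }, right has 1 {K}.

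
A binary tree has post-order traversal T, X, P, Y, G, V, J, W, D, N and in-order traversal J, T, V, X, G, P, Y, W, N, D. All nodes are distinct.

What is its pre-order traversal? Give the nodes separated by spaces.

The last element of post-order is the root; it splits in-order into left and right subtrees.
Root N: left subtree has 8 nodes {J, T, V, X, G, P, Y, W}, right has 1 {D}.
  Root W: left subtree has 7 nodes {J, T, V, X, G, P, Y}, right has 0 { }.
    Root J: left subtree has 0 nodes { }, right has 6 {T, V, X, G, P, Y}.
      Root V: left subtree has 1 node {T}, right has 4 {X, G, P, Y}.
        Root G: left subtree has 1 node {X}, right has 2 {P, Y}.
          Root Y: left subtree has 1 node {P}, right has 0 { }.

N W J V T G X Y P D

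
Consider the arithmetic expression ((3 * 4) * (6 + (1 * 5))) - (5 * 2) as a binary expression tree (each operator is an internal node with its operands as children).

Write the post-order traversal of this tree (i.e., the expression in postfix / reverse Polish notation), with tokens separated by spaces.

3 4 * 6 1 5 * + * 5 2 * -

Post-order on an expression tree gives postfix notation: for each operator, emit left operand, right operand, then the operator.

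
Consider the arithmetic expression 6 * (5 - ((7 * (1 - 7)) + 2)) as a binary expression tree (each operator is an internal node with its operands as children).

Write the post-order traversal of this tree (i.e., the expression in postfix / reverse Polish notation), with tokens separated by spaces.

6 5 7 1 7 - * 2 + - *

Post-order on an expression tree gives postfix notation: for each operator, emit left operand, right operand, then the operator.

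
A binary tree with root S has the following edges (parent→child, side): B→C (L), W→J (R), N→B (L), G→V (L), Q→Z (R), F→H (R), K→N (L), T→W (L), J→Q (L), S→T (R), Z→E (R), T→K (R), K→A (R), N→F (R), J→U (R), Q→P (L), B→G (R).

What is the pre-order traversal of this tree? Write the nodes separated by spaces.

Pre-order visits the node, then its left subtree, then its right subtree.
Visit S.
At S: no left child.
At S: go right to T.
  Visit T.
  At T: go left to W.
    Visit W.
    At W: no left child.
    At W: go right to J.
      Visit J.
      At J: go left to Q.
        Visit Q.
        At Q: go left to P.
          P is a leaf — visit P.
        At Q: go right to Z.
          Visit Z.
          At Z: no left child.
          At Z: go right to E.
            E is a leaf — visit E.
      At J: go right to U.
        U is a leaf — visit U.
  At T: go right to K.
    Visit K.
    At K: go left to N.
      Visit N.
      At N: go left to B.
        Visit B.
        At B: go left to C.
          C is a leaf — visit C.
        At B: go right to G.
          Visit G.
          At G: go left to V.
            V is a leaf — visit V.
          At G: no right child.
      At N: go right to F.
        Visit F.
        At F: no left child.
        At F: go right to H.
          H is a leaf — visit H.
    At K: go right to A.
      A is a leaf — visit A.

S T W J Q P Z E U K N B C G V F H A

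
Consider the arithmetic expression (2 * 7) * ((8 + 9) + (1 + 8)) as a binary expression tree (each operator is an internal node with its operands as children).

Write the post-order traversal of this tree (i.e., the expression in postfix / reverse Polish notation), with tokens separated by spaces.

2 7 * 8 9 + 1 8 + + *

Post-order on an expression tree gives postfix notation: for each operator, emit left operand, right operand, then the operator.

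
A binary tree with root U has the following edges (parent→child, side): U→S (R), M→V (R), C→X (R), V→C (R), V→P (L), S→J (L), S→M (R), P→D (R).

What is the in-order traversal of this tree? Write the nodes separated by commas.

In-order visits the left subtree, then the node, then the right subtree.
At U: no left child.
Visit U.
At U: go right to S.
  At S: go left to J.
    J is a leaf — visit J.
  Visit S.
  At S: go right to M.
    At M: no left child.
    Visit M.
    At M: go right to V.
      At V: go left to P.
        At P: no left child.
        Visit P.
        At P: go right to D.
          D is a leaf — visit D.
      Visit V.
      At V: go right to C.
        At C: no left child.
        Visit C.
        At C: go right to X.
          X is a leaf — visit X.

U, J, S, M, P, D, V, C, X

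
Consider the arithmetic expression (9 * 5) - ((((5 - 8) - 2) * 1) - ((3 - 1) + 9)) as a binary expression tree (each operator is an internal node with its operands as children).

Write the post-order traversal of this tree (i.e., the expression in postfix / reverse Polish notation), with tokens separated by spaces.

Post-order on an expression tree gives postfix notation: for each operator, emit left operand, right operand, then the operator.

9 5 * 5 8 - 2 - 1 * 3 1 - 9 + - -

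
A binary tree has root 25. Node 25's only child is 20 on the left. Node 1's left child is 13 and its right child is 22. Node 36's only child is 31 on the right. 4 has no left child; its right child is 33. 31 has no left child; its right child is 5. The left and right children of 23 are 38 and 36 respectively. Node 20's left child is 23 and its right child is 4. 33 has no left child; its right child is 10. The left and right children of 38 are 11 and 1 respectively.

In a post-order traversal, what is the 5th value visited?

Post-order visits the left subtree, then the right subtree, then the node.
At 25: go left to 20.
  At 20: go left to 23.
    At 23: go left to 38.
      At 38: go left to 11.
        11 is a leaf — visit 11.
      At 38: go right to 1.
        At 1: go left to 13.
          13 is a leaf — visit 13.
        At 1: go right to 22.
          22 is a leaf — visit 22.
        Visit 1.
      Visit 38.
    At 23: go right to 36.
      At 36: no left child.
      At 36: go right to 31.
        At 31: no left child.
        At 31: go right to 5.
          5 is a leaf — visit 5.
        Visit 31.
      Visit 36.
    Visit 23.
  At 20: go right to 4.
    At 4: no left child.
    At 4: go right to 33.
      At 33: no left child.
      At 33: go right to 10.
        10 is a leaf — visit 10.
      Visit 33.
    Visit 4.
  Visit 20.
At 25: no right child.
Visit 25.
Full post-order sequence: 11, 13, 22, 1, 38, 5, 31, 36, 23, 10, 33, 4, 20, 25.

38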